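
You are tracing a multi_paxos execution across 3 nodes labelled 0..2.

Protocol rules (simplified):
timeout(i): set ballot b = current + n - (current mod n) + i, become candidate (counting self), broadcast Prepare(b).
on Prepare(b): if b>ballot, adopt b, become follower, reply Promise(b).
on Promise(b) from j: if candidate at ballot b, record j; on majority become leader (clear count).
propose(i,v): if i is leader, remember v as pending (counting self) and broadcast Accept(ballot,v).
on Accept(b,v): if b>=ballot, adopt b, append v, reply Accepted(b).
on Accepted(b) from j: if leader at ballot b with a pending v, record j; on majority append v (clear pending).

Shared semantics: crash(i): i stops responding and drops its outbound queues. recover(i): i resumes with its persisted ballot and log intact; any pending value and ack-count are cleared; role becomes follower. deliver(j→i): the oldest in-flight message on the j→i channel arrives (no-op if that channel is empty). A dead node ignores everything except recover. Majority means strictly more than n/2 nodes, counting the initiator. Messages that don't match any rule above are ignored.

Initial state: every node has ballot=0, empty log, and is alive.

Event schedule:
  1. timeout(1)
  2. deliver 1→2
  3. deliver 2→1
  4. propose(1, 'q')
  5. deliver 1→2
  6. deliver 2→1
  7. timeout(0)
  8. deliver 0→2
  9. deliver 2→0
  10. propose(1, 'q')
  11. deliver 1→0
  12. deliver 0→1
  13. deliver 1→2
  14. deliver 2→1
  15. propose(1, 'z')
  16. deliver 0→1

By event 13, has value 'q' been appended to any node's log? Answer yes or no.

yes

[1] timeout(1) → N1(cand b4 [-])
[2] deliver 1→2 → N2(foll b4 [-])
[3] deliver 2→1 → N1(lead b4 [-])
[4] propose(1,'q') → ∅
[5] deliver 1→2 → N2(foll b4 [q])
[6] deliver 2→1 → N1(lead b4 [q])
[7] timeout(0) → N0(cand b3 [-])
[8] deliver 0→2 → ∅
[9] deliver 2→0 → ∅
[10] propose(1,'q') → ∅
[11] deliver 1→0 → N0(foll b4 [-])
[12] deliver 0→1 → ∅
[13] deliver 1→2 → N2(foll b4 [q,q])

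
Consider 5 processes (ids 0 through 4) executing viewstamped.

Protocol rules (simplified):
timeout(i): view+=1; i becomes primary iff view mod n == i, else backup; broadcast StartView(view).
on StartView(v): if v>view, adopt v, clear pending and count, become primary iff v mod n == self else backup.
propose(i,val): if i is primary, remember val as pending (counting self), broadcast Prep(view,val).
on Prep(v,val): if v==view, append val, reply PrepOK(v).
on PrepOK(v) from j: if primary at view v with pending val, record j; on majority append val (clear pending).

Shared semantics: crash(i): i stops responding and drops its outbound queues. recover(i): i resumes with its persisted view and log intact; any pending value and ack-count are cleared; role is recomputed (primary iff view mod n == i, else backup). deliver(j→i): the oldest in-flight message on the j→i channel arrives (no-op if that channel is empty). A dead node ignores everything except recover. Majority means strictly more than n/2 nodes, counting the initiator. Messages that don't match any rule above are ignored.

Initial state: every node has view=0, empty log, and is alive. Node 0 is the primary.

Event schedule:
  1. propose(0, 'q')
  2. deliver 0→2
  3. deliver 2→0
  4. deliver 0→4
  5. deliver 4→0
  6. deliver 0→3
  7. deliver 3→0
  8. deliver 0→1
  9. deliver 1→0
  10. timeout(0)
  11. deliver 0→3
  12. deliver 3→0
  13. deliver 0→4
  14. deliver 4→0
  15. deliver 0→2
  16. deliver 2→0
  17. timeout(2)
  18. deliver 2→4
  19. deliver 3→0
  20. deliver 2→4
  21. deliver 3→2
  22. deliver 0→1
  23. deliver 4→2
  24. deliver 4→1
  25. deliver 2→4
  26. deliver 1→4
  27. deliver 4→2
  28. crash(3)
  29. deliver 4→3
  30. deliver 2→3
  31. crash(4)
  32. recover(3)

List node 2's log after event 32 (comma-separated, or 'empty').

q

1. propose(0,'q'):  nop
2. deliver 0→2:  <2:back v0 q>
3. deliver 2→0:  nop
4. deliver 0→4:  <4:back v0 q>
5. deliver 4→0:  <0:prim v0 q>
6. deliver 0→3:  <3:back v0 q>
7. deliver 3→0:  nop
8. deliver 0→1:  <1:back v0 q>
9. deliver 1→0:  nop
10. timeout(0):  <0:back v1 q>
11. deliver 0→3:  <3:back v1 q>
12. deliver 3→0:  nop
13. deliver 0→4:  <4:back v1 q>
14. deliver 4→0:  nop
15. deliver 0→2:  <2:back v1 q>
16. deliver 2→0:  nop
17. timeout(2):  <2:prim v2 q>
18. deliver 2→4:  <4:back v2 q>
19. deliver 3→0:  nop
20. deliver 2→4:  nop
21. deliver 3→2:  nop
22. deliver 0→1:  <1:prim v1 q>
23. deliver 4→2:  nop
24. deliver 4→1:  nop
25. deliver 2→4:  nop
26. deliver 1→4:  nop
27. deliver 4→2:  nop
28. crash(3):  <3:✗back v1 q>
29. deliver 4→3:  nop
30. deliver 2→3:  nop
31. crash(4):  <4:✗back v2 q>
32. recover(3):  <3:back v1 q>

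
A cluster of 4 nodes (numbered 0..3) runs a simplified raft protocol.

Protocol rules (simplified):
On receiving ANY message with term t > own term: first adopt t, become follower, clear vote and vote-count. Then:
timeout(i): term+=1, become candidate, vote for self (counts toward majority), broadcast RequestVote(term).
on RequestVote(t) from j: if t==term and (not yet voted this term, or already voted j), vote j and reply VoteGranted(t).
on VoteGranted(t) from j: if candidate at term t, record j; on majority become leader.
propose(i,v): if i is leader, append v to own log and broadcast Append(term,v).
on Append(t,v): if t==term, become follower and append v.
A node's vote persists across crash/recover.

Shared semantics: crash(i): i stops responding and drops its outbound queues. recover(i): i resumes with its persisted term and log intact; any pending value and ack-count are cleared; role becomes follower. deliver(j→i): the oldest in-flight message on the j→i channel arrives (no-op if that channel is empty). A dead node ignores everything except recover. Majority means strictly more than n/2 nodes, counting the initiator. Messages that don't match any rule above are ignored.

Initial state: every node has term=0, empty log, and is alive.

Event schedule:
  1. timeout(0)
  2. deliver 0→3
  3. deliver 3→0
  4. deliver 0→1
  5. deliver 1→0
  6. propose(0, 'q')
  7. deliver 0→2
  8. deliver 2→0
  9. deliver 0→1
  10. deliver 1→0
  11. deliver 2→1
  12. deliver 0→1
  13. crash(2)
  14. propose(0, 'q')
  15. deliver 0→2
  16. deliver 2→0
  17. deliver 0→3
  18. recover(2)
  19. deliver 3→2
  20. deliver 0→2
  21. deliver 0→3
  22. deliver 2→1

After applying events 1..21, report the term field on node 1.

1

step 1 timeout(0): 0={cand,t=1,log=-}
step 2 deliver 0→3: 3={foll,t=1,log=-}
step 3 deliver 3→0: —
step 4 deliver 0→1: 1={foll,t=1,log=-}
step 5 deliver 1→0: 0={lead,t=1,log=-}
step 6 propose(0,'q'): 0={lead,t=1,log=q}
step 7 deliver 0→2: 2={foll,t=1,log=-}
step 8 deliver 2→0: —
step 9 deliver 0→1: 1={foll,t=1,log=q}
step 10 deliver 1→0: —
step 11 deliver 2→1: —
step 12 deliver 0→1: —
step 13 crash(2): 2={✗foll,t=1,log=-}
step 14 propose(0,'q'): 0={lead,t=1,log=q,q}
step 15 deliver 0→2: —
step 16 deliver 2→0: —
step 17 deliver 0→3: 3={foll,t=1,log=q}
step 18 recover(2): 2={foll,t=1,log=-}
step 19 deliver 3→2: —
step 20 deliver 0→2: 2={foll,t=1,log=q}
step 21 deliver 0→3: 3={foll,t=1,log=q,q}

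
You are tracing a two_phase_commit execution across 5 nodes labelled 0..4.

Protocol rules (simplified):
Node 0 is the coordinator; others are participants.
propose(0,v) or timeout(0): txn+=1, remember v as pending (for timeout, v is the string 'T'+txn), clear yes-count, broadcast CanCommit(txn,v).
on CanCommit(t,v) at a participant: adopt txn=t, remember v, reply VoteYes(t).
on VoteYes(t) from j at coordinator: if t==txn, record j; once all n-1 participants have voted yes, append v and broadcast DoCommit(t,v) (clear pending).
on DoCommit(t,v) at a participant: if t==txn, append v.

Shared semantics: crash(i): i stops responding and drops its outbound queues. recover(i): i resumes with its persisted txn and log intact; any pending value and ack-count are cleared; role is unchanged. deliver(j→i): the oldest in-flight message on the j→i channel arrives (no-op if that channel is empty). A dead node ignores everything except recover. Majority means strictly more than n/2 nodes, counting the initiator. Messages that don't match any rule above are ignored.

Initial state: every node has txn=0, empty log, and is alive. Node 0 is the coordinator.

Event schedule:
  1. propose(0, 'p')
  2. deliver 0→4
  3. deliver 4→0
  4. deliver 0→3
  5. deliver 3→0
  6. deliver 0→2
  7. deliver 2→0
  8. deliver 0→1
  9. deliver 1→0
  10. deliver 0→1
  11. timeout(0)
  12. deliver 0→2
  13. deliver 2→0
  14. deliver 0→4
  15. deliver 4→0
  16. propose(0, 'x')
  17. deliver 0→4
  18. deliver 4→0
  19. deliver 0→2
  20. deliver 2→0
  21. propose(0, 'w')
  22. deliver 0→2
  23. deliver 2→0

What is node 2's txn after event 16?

e1 propose(0,'p'): 0[coor,t=1,-]
e2 deliver 0→4: 4[part,t=1,-]
e3 deliver 4→0: ·
e4 deliver 0→3: 3[part,t=1,-]
e5 deliver 3→0: ·
e6 deliver 0→2: 2[part,t=1,-]
e7 deliver 2→0: ·
e8 deliver 0→1: 1[part,t=1,-]
e9 deliver 1→0: 0[coor,t=1,p]
e10 deliver 0→1: 1[part,t=1,p]
e11 timeout(0): 0[coor,t=2,p]
e12 deliver 0→2: 2[part,t=1,p]
e13 deliver 2→0: ·
e14 deliver 0→4: 4[part,t=1,p]
e15 deliver 4→0: ·
e16 propose(0,'x'): 0[coor,t=3,p]

1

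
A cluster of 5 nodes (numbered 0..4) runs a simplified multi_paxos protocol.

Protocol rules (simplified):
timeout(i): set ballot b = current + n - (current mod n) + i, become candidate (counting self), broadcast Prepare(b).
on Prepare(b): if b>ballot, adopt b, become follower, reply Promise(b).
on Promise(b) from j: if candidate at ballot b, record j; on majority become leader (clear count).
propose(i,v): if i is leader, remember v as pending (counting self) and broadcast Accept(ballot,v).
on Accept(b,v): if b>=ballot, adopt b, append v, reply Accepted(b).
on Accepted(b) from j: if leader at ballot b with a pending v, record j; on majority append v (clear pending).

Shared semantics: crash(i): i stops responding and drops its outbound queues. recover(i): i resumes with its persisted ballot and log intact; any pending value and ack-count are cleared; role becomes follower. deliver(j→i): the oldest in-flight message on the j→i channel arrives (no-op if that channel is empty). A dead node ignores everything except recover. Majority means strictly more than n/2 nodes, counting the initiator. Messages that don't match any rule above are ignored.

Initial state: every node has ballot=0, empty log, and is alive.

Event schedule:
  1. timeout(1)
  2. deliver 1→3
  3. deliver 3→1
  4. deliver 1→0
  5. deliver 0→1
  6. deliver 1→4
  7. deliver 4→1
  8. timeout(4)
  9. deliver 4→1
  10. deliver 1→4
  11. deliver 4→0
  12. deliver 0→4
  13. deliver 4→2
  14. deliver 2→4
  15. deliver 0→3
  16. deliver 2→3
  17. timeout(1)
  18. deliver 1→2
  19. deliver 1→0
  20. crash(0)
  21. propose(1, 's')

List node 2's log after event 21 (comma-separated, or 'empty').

empty

[1] timeout(1) → N1(cand b6 [-])
[2] deliver 1→3 → N3(foll b6 [-])
[3] deliver 3→1 → ∅
[4] deliver 1→0 → N0(foll b6 [-])
[5] deliver 0→1 → N1(lead b6 [-])
[6] deliver 1→4 → N4(foll b6 [-])
[7] deliver 4→1 → ∅
[8] timeout(4) → N4(cand b14 [-])
[9] deliver 4→1 → N1(foll b14 [-])
[10] deliver 1→4 → ∅
[11] deliver 4→0 → N0(foll b14 [-])
[12] deliver 0→4 → N4(lead b14 [-])
[13] deliver 4→2 → N2(foll b14 [-])
[14] deliver 2→4 → ∅
[15] deliver 0→3 → ∅
[16] deliver 2→3 → ∅
[17] timeout(1) → N1(cand b16 [-])
[18] deliver 1→2 → ∅
[19] deliver 1→0 → N0(foll b16 [-])
[20] crash(0) → N0(✗foll b16 [-])
[21] propose(1,'s') → ∅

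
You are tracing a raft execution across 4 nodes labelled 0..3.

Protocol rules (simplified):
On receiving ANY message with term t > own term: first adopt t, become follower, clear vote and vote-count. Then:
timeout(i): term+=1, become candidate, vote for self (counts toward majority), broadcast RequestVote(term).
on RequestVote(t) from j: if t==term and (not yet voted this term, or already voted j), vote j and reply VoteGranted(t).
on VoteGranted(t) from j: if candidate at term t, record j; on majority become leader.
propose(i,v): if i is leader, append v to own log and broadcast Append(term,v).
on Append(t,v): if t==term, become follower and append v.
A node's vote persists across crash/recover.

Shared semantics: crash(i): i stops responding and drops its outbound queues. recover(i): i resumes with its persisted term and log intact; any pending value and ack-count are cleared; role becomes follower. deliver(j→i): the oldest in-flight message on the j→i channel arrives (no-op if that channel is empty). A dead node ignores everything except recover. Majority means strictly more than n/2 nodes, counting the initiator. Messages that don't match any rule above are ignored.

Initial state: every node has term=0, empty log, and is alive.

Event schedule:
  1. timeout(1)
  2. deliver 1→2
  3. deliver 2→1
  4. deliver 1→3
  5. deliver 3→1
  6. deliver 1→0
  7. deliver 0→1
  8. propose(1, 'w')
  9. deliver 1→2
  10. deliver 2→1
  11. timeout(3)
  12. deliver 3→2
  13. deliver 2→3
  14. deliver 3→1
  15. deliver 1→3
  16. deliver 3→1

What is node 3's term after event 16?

after 1 — timeout(1): n1:cand/t1/[-]
after 2 — deliver 1→2: n2:foll/t1/[-]
after 3 — deliver 2→1: ·
after 4 — deliver 1→3: n3:foll/t1/[-]
after 5 — deliver 3→1: n1:lead/t1/[-]
after 6 — deliver 1→0: n0:foll/t1/[-]
after 7 — deliver 0→1: ·
after 8 — propose(1,'w'): n1:lead/t1/[w]
after 9 — deliver 1→2: n2:foll/t1/[w]
after 10 — deliver 2→1: ·
after 11 — timeout(3): n3:cand/t2/[-]
after 12 — deliver 3→2: n2:foll/t2/[w]
after 13 — deliver 2→3: ·
after 14 — deliver 3→1: n1:foll/t2/[w]
after 15 — deliver 1→3: ·
after 16 — deliver 3→1: ·

2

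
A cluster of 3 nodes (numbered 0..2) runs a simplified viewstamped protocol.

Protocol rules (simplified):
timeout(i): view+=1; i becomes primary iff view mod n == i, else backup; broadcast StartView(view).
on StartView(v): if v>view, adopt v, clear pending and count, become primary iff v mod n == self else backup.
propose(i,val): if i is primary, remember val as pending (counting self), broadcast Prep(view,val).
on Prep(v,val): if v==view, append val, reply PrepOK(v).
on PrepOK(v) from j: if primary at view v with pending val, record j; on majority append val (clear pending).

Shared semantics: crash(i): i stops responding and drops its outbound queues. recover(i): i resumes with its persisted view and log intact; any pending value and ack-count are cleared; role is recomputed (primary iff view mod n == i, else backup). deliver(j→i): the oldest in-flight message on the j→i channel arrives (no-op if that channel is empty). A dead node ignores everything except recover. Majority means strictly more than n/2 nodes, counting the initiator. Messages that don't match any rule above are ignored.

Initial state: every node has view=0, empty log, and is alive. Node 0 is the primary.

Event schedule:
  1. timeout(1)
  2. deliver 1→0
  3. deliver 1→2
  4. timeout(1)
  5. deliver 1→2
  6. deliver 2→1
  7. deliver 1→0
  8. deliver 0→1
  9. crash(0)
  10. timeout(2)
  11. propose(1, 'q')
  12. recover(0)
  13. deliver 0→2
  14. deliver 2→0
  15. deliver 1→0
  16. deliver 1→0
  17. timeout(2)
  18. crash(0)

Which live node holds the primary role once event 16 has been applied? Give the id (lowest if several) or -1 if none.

after 1 — timeout(1): n1:prim/v1/[-]
after 2 — deliver 1→0: n0:back/v1/[-]
after 3 — deliver 1→2: n2:back/v1/[-]
after 4 — timeout(1): n1:back/v2/[-]
after 5 — deliver 1→2: n2:prim/v2/[-]
after 6 — deliver 2→1: ·
after 7 — deliver 1→0: n0:back/v2/[-]
after 8 — deliver 0→1: ·
after 9 — crash(0): n0:✗back/v2/[-]
after 10 — timeout(2): n2:back/v3/[-]
after 11 — propose(1,'q'): ·
after 12 — recover(0): n0:back/v2/[-]
after 13 — deliver 0→2: ·
after 14 — deliver 2→0: n0:prim/v3/[-]
after 15 — deliver 1→0: ·
after 16 — deliver 1→0: ·

0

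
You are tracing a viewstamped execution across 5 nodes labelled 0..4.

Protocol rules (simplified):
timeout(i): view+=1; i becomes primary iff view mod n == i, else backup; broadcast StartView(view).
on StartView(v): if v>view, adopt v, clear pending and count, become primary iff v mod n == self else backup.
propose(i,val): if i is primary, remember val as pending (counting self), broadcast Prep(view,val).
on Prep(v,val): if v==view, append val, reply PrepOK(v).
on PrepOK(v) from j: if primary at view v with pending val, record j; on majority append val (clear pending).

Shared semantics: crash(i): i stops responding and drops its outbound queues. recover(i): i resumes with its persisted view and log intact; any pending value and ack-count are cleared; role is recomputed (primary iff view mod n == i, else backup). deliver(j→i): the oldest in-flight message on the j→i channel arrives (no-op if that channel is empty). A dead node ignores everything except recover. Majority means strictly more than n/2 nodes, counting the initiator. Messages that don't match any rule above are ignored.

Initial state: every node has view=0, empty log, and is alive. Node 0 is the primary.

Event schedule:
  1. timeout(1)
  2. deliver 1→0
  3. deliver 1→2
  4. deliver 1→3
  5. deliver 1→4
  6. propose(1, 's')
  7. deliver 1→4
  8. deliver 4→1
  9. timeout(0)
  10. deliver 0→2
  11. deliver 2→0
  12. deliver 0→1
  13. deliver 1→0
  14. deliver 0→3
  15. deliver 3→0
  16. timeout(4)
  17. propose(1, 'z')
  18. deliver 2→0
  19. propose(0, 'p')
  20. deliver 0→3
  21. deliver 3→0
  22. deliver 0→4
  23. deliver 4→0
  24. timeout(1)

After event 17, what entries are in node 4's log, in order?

s

after 1 — timeout(1): n1:prim/v1/[-]
after 2 — deliver 1→0: n0:back/v1/[-]
after 3 — deliver 1→2: n2:back/v1/[-]
after 4 — deliver 1→3: n3:back/v1/[-]
after 5 — deliver 1→4: n4:back/v1/[-]
after 6 — propose(1,'s'): ·
after 7 — deliver 1→4: n4:back/v1/[s]
after 8 — deliver 4→1: ·
after 9 — timeout(0): n0:back/v2/[-]
after 10 — deliver 0→2: n2:prim/v2/[-]
after 11 — deliver 2→0: ·
after 12 — deliver 0→1: n1:back/v2/[-]
after 13 — deliver 1→0: ·
after 14 — deliver 0→3: n3:back/v2/[-]
after 15 — deliver 3→0: ·
after 16 — timeout(4): n4:back/v2/[s]
after 17 — propose(1,'z'): ·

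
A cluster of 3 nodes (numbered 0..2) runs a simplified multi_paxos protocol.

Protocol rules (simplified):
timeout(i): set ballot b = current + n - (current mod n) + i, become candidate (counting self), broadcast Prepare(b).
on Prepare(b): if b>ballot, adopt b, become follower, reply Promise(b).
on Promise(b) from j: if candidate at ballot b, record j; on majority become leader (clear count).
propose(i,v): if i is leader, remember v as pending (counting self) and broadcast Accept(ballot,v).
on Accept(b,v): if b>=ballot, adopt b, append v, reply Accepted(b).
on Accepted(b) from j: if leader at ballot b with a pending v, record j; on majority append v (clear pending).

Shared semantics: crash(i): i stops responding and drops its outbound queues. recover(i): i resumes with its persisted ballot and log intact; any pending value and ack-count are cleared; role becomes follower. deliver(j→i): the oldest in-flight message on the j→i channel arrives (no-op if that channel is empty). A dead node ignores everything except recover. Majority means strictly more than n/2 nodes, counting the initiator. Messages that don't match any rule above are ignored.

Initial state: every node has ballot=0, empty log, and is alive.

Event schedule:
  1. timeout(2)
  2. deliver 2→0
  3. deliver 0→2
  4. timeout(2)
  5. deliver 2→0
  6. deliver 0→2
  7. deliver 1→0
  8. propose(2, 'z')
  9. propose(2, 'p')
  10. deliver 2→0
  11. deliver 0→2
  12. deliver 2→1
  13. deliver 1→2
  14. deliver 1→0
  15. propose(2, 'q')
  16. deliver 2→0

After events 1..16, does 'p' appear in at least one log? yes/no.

1. timeout(2):  <2:cand b5 ->
2. deliver 2→0:  <0:foll b5 ->
3. deliver 0→2:  <2:lead b5 ->
4. timeout(2):  <2:cand b8 ->
5. deliver 2→0:  <0:foll b8 ->
6. deliver 0→2:  <2:lead b8 ->
7. deliver 1→0:  nop
8. propose(2,'z'):  nop
9. propose(2,'p'):  nop
10. deliver 2→0:  <0:foll b8 z>
11. deliver 0→2:  <2:lead b8 p>
12. deliver 2→1:  <1:foll b5 ->
13. deliver 1→2:  nop
14. deliver 1→0:  nop
15. propose(2,'q'):  nop
16. deliver 2→0:  <0:foll b8 z,p>

yes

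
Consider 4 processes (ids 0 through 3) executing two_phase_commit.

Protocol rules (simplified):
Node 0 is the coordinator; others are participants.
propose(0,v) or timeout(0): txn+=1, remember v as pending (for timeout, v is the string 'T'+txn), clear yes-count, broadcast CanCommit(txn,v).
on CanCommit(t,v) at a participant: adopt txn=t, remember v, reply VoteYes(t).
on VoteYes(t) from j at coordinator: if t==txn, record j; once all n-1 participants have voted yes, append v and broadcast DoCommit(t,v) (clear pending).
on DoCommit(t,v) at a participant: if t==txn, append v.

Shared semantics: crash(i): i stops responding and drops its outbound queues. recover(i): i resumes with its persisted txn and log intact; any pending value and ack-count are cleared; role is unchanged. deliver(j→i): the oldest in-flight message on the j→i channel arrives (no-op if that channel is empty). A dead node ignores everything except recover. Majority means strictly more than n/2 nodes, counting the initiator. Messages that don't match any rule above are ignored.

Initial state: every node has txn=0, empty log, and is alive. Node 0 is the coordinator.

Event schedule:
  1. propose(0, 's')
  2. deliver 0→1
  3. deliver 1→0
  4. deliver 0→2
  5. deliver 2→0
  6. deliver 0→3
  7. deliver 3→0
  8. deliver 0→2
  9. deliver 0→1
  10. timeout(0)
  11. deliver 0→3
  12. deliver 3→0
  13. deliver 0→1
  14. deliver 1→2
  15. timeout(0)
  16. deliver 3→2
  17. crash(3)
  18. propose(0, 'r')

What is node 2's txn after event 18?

step 1 propose(0,'s'): 0={coor,t=1,log=-}
step 2 deliver 0→1: 1={part,t=1,log=-}
step 3 deliver 1→0: —
step 4 deliver 0→2: 2={part,t=1,log=-}
step 5 deliver 2→0: —
step 6 deliver 0→3: 3={part,t=1,log=-}
step 7 deliver 3→0: 0={coor,t=1,log=s}
step 8 deliver 0→2: 2={part,t=1,log=s}
step 9 deliver 0→1: 1={part,t=1,log=s}
step 10 timeout(0): 0={coor,t=2,log=s}
step 11 deliver 0→3: 3={part,t=1,log=s}
step 12 deliver 3→0: —
step 13 deliver 0→1: 1={part,t=2,log=s}
step 14 deliver 1→2: —
step 15 timeout(0): 0={coor,t=3,log=s}
step 16 deliver 3→2: —
step 17 crash(3): 3={✗part,t=1,log=s}
step 18 propose(0,'r'): 0={coor,t=4,log=s}

1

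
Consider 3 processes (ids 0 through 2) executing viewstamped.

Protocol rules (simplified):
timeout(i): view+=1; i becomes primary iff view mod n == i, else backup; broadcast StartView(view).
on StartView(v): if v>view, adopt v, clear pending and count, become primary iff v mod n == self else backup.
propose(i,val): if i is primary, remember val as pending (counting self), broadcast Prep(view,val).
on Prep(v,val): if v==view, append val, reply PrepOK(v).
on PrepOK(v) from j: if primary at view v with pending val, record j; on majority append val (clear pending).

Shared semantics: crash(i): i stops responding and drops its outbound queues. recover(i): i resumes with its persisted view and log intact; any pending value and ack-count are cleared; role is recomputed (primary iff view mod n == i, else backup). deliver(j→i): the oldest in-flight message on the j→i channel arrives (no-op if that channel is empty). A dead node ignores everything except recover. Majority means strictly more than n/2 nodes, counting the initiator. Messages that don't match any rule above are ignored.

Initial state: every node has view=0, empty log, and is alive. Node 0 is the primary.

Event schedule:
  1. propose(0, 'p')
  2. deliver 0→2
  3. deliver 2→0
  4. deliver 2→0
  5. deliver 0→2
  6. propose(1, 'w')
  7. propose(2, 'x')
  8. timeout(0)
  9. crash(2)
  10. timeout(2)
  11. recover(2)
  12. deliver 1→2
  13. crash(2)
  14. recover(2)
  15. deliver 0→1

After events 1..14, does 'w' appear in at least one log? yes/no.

[1] propose(0,'p') → ∅
[2] deliver 0→2 → N2(back v0 [p])
[3] deliver 2→0 → N0(prim v0 [p])
[4] deliver 2→0 → ∅
[5] deliver 0→2 → ∅
[6] propose(1,'w') → ∅
[7] propose(2,'x') → ∅
[8] timeout(0) → N0(back v1 [p])
[9] crash(2) → N2(✗back v0 [p])
[10] timeout(2) → ∅
[11] recover(2) → N2(back v0 [p])
[12] deliver 1→2 → ∅
[13] crash(2) → N2(✗back v0 [p])
[14] recover(2) → N2(back v0 [p])

no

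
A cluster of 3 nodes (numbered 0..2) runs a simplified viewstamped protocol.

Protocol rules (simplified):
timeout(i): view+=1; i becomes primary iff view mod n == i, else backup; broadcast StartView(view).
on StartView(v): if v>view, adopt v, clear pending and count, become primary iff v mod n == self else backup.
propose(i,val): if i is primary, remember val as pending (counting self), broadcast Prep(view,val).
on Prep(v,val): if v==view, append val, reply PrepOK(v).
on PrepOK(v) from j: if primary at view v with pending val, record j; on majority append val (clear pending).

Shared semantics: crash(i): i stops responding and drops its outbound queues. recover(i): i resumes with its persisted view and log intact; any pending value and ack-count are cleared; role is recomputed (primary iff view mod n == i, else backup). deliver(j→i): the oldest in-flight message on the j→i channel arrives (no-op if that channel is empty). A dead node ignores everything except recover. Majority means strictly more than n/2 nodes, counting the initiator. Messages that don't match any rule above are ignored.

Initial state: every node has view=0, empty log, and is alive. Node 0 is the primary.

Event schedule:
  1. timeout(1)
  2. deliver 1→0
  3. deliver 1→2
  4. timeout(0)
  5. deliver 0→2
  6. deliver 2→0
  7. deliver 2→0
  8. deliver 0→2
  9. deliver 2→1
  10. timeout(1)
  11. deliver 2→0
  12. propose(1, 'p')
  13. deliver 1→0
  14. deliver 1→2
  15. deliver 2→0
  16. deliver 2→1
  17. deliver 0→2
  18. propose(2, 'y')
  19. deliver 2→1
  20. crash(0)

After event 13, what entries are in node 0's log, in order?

empty

e1 timeout(1): 1[prim,v=1,-]
e2 deliver 1→0: 0[back,v=1,-]
e3 deliver 1→2: 2[back,v=1,-]
e4 timeout(0): 0[back,v=2,-]
e5 deliver 0→2: 2[prim,v=2,-]
e6 deliver 2→0: ·
e7 deliver 2→0: ·
e8 deliver 0→2: ·
e9 deliver 2→1: ·
e10 timeout(1): 1[back,v=2,-]
e11 deliver 2→0: ·
e12 propose(1,'p'): ·
e13 deliver 1→0: ·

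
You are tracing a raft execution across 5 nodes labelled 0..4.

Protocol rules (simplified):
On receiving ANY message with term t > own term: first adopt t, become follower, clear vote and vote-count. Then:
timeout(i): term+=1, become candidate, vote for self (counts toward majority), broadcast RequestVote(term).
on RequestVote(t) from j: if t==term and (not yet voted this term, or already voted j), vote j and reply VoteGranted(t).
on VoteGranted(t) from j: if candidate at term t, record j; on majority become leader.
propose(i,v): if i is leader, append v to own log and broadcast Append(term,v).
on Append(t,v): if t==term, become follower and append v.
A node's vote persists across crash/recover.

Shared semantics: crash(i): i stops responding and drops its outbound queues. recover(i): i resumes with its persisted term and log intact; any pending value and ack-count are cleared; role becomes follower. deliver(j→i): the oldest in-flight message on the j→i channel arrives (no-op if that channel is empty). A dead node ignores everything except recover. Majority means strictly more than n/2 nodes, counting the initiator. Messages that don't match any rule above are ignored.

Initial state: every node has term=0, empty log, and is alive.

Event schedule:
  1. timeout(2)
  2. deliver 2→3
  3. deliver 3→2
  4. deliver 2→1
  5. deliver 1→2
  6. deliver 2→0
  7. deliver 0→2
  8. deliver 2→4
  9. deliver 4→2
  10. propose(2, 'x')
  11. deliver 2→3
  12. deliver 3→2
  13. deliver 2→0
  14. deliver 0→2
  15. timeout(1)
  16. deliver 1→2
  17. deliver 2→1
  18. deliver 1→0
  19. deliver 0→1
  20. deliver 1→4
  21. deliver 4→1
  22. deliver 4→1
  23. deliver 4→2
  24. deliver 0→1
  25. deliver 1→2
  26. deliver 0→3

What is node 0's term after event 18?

2

e1 timeout(2): 2[cand,t=1,-]
e2 deliver 2→3: 3[foll,t=1,-]
e3 deliver 3→2: ·
e4 deliver 2→1: 1[foll,t=1,-]
e5 deliver 1→2: 2[lead,t=1,-]
e6 deliver 2→0: 0[foll,t=1,-]
e7 deliver 0→2: ·
e8 deliver 2→4: 4[foll,t=1,-]
e9 deliver 4→2: ·
e10 propose(2,'x'): 2[lead,t=1,x]
e11 deliver 2→3: 3[foll,t=1,x]
e12 deliver 3→2: ·
e13 deliver 2→0: 0[foll,t=1,x]
e14 deliver 0→2: ·
e15 timeout(1): 1[cand,t=2,-]
e16 deliver 1→2: 2[foll,t=2,x]
e17 deliver 2→1: ·
e18 deliver 1→0: 0[foll,t=2,x]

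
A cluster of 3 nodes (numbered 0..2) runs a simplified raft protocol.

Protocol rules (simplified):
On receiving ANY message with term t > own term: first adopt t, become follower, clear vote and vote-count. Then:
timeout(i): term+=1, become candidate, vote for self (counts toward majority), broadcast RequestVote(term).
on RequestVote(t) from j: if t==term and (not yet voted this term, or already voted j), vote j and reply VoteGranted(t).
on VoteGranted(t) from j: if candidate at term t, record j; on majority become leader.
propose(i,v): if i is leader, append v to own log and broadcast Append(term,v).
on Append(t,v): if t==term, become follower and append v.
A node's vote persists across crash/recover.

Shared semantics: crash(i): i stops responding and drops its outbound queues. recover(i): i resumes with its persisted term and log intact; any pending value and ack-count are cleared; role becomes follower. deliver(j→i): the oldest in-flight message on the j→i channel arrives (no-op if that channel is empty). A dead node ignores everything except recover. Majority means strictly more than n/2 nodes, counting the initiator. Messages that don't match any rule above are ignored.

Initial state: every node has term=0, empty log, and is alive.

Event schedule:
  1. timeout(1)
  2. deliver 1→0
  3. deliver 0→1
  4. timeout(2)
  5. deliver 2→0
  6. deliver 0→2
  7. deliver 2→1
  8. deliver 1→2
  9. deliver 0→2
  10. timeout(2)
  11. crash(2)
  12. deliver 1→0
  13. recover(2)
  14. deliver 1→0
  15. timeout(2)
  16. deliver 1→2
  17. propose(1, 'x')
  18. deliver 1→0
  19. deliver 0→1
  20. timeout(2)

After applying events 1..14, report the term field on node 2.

after 1 — timeout(1): n1:cand/t1/[-]
after 2 — deliver 1→0: n0:foll/t1/[-]
after 3 — deliver 0→1: n1:lead/t1/[-]
after 4 — timeout(2): n2:cand/t1/[-]
after 5 — deliver 2→0: ·
after 6 — deliver 0→2: ·
after 7 — deliver 2→1: ·
after 8 — deliver 1→2: ·
after 9 — deliver 0→2: ·
after 10 — timeout(2): n2:cand/t2/[-]
after 11 — crash(2): n2:✗cand/t2/[-]
after 12 — deliver 1→0: ·
after 13 — recover(2): n2:foll/t2/[-]
after 14 — deliver 1→0: ·

2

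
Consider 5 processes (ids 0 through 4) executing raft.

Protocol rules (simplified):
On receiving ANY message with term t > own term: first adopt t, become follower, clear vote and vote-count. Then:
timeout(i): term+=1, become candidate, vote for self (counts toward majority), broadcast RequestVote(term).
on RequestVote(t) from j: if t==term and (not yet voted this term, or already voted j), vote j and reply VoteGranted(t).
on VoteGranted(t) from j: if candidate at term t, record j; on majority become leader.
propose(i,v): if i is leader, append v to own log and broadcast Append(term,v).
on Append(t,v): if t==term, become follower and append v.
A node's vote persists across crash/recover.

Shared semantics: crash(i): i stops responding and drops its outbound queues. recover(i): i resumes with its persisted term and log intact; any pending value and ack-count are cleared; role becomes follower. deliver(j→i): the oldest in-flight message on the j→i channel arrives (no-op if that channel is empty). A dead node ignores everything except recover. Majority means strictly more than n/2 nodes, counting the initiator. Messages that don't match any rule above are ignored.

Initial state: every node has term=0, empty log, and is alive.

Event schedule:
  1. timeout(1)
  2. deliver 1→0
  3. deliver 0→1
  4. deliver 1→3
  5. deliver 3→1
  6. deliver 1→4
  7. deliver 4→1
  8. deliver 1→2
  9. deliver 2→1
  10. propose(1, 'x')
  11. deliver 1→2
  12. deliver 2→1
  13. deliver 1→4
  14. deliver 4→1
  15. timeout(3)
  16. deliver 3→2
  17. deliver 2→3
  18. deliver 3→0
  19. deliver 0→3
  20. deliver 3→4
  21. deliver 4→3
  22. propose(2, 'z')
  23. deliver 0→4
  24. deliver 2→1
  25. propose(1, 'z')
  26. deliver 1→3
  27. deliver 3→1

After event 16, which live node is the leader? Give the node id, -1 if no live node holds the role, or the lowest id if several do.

1

e1 timeout(1): 1[cand,t=1,-]
e2 deliver 1→0: 0[foll,t=1,-]
e3 deliver 0→1: ·
e4 deliver 1→3: 3[foll,t=1,-]
e5 deliver 3→1: 1[lead,t=1,-]
e6 deliver 1→4: 4[foll,t=1,-]
e7 deliver 4→1: ·
e8 deliver 1→2: 2[foll,t=1,-]
e9 deliver 2→1: ·
e10 propose(1,'x'): 1[lead,t=1,x]
e11 deliver 1→2: 2[foll,t=1,x]
e12 deliver 2→1: ·
e13 deliver 1→4: 4[foll,t=1,x]
e14 deliver 4→1: ·
e15 timeout(3): 3[cand,t=2,-]
e16 deliver 3→2: 2[foll,t=2,x]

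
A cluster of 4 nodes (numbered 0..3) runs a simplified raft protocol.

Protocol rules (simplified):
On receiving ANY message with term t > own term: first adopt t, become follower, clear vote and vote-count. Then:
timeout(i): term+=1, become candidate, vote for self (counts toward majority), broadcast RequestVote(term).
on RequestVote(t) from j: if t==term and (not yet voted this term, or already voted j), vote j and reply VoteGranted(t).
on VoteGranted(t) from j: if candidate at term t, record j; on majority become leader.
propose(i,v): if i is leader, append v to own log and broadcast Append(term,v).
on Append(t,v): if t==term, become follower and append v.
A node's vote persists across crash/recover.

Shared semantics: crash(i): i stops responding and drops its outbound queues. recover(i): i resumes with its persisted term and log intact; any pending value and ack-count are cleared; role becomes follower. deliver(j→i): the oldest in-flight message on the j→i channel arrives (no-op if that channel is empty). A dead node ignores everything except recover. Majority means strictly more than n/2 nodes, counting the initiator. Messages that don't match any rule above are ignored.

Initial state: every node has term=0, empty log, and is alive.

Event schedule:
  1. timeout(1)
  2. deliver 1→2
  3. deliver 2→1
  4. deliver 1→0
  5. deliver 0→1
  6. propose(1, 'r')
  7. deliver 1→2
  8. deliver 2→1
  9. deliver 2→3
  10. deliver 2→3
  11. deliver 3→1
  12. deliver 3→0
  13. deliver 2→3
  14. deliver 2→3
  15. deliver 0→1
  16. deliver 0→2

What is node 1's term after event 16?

1

[1] timeout(1) → N1(cand t1 [-])
[2] deliver 1→2 → N2(foll t1 [-])
[3] deliver 2→1 → ∅
[4] deliver 1→0 → N0(foll t1 [-])
[5] deliver 0→1 → N1(lead t1 [-])
[6] propose(1,'r') → N1(lead t1 [r])
[7] deliver 1→2 → N2(foll t1 [r])
[8] deliver 2→1 → ∅
[9] deliver 2→3 → ∅
[10] deliver 2→3 → ∅
[11] deliver 3→1 → ∅
[12] deliver 3→0 → ∅
[13] deliver 2→3 → ∅
[14] deliver 2→3 → ∅
[15] deliver 0→1 → ∅
[16] deliver 0→2 → ∅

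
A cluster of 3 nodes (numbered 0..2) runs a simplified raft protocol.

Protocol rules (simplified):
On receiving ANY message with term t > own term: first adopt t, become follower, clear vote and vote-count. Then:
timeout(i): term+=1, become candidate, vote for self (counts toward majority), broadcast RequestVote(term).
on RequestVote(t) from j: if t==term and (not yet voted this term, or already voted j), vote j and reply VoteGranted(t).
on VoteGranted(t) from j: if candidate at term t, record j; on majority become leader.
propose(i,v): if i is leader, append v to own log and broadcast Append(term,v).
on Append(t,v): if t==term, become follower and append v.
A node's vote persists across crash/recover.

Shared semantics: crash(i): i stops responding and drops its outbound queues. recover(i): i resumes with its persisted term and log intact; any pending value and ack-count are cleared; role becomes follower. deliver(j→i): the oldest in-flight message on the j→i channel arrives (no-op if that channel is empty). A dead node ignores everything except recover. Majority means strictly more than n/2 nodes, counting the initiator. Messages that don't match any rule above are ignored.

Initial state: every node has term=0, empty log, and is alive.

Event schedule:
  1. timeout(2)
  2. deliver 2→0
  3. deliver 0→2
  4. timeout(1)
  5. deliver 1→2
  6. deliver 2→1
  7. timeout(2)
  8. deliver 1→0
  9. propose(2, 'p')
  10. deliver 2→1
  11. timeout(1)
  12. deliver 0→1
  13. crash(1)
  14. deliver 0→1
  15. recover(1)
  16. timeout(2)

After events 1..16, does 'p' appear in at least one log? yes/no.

[1] timeout(2) → N2(cand t1 [-])
[2] deliver 2→0 → N0(foll t1 [-])
[3] deliver 0→2 → N2(lead t1 [-])
[4] timeout(1) → N1(cand t1 [-])
[5] deliver 1→2 → ∅
[6] deliver 2→1 → ∅
[7] timeout(2) → N2(cand t2 [-])
[8] deliver 1→0 → ∅
[9] propose(2,'p') → ∅
[10] deliver 2→1 → N1(foll t2 [-])
[11] timeout(1) → N1(cand t3 [-])
[12] deliver 0→1 → ∅
[13] crash(1) → N1(✗cand t3 [-])
[14] deliver 0→1 → ∅
[15] recover(1) → N1(foll t3 [-])
[16] timeout(2) → N2(cand t3 [-])

no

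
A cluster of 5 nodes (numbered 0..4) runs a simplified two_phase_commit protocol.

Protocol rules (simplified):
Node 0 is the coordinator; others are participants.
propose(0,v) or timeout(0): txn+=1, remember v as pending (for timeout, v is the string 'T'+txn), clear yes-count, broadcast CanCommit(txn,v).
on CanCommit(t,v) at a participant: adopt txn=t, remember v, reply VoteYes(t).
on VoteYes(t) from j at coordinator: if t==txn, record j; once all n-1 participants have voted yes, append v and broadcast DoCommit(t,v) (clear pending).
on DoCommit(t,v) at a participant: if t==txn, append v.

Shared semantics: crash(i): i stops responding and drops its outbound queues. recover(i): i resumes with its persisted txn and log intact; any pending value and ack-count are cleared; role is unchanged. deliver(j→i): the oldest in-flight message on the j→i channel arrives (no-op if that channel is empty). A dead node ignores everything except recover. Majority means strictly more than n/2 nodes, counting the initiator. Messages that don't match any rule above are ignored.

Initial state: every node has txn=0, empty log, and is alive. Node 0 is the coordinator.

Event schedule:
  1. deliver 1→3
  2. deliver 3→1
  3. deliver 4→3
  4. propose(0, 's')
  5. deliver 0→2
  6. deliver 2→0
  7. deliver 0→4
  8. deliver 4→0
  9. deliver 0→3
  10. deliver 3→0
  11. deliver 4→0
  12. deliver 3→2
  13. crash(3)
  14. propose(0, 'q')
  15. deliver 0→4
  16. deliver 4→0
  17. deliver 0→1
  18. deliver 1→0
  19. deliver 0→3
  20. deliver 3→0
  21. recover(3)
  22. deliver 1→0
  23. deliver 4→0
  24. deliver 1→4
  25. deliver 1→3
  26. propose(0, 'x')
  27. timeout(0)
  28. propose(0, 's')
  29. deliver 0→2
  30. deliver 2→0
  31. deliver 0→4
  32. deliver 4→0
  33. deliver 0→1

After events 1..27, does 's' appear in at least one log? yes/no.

no

e1 deliver 1→3: ·
e2 deliver 3→1: ·
e3 deliver 4→3: ·
e4 propose(0,'s'): 0[coor,t=1,-]
e5 deliver 0→2: 2[part,t=1,-]
e6 deliver 2→0: ·
e7 deliver 0→4: 4[part,t=1,-]
e8 deliver 4→0: ·
e9 deliver 0→3: 3[part,t=1,-]
e10 deliver 3→0: ·
e11 deliver 4→0: ·
e12 deliver 3→2: ·
e13 crash(3): 3[✗part,t=1,-]
e14 propose(0,'q'): 0[coor,t=2,-]
e15 deliver 0→4: 4[part,t=2,-]
e16 deliver 4→0: ·
e17 deliver 0→1: 1[part,t=1,-]
e18 deliver 1→0: ·
e19 deliver 0→3: ·
e20 deliver 3→0: ·
e21 recover(3): 3[part,t=1,-]
e22 deliver 1→0: ·
e23 deliver 4→0: ·
e24 deliver 1→4: ·
e25 deliver 1→3: ·
e26 propose(0,'x'): 0[coor,t=3,-]
e27 timeout(0): 0[coor,t=4,-]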